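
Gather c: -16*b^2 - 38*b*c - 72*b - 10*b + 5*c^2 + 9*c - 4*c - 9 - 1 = -16*b^2 - 82*b + 5*c^2 + c*(5 - 38*b) - 10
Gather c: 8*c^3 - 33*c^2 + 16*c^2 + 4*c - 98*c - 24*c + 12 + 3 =8*c^3 - 17*c^2 - 118*c + 15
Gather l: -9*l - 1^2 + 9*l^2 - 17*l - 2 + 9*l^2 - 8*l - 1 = 18*l^2 - 34*l - 4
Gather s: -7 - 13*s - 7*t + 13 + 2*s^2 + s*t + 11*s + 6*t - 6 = 2*s^2 + s*(t - 2) - t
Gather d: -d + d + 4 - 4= 0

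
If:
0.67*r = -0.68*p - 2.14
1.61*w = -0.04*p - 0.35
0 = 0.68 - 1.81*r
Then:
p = -3.52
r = 0.38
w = -0.13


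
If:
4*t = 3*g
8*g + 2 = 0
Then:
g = -1/4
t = -3/16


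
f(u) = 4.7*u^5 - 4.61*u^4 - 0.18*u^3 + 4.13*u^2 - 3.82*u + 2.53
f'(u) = 23.5*u^4 - 18.44*u^3 - 0.54*u^2 + 8.26*u - 3.82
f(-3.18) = -1937.58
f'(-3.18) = 2960.56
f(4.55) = 7243.35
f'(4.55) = 8357.55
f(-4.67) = -12503.43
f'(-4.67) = 13001.16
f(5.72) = 23926.30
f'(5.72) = 21731.33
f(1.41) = 12.82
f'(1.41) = 47.95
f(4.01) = 3723.27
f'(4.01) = 4907.97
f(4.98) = 11624.37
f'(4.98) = 12200.38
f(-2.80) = -1042.69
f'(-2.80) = 1818.05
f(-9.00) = -307273.85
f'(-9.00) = 167504.36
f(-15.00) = -3800847.17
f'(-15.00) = 1251673.28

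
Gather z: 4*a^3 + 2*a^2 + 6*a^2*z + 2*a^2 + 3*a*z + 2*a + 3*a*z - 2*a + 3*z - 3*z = 4*a^3 + 4*a^2 + z*(6*a^2 + 6*a)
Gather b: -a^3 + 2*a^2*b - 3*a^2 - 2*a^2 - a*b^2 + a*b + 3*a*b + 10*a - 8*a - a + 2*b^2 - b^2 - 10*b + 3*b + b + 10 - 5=-a^3 - 5*a^2 + a + b^2*(1 - a) + b*(2*a^2 + 4*a - 6) + 5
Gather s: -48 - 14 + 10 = -52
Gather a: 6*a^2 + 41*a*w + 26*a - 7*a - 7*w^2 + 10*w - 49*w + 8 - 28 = 6*a^2 + a*(41*w + 19) - 7*w^2 - 39*w - 20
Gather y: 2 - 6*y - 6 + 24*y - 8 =18*y - 12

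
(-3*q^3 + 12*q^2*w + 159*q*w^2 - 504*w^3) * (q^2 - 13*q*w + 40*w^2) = -3*q^5 + 51*q^4*w - 117*q^3*w^2 - 2091*q^2*w^3 + 12912*q*w^4 - 20160*w^5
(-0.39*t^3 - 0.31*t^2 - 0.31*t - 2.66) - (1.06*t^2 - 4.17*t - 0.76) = -0.39*t^3 - 1.37*t^2 + 3.86*t - 1.9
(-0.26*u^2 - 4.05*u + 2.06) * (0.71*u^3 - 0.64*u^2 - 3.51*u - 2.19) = -0.1846*u^5 - 2.7091*u^4 + 4.9672*u^3 + 13.4665*u^2 + 1.6389*u - 4.5114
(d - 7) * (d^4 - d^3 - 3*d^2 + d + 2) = d^5 - 8*d^4 + 4*d^3 + 22*d^2 - 5*d - 14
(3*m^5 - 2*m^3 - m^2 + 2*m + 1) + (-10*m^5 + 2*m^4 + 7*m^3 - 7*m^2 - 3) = -7*m^5 + 2*m^4 + 5*m^3 - 8*m^2 + 2*m - 2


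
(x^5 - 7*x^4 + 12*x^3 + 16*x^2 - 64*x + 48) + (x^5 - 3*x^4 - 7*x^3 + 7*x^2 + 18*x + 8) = 2*x^5 - 10*x^4 + 5*x^3 + 23*x^2 - 46*x + 56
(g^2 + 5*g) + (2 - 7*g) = g^2 - 2*g + 2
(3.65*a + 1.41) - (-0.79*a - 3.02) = 4.44*a + 4.43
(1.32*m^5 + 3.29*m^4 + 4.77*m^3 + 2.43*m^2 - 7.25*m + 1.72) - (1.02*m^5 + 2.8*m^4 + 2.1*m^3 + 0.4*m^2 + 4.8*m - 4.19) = 0.3*m^5 + 0.49*m^4 + 2.67*m^3 + 2.03*m^2 - 12.05*m + 5.91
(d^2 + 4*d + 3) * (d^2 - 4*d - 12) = d^4 - 25*d^2 - 60*d - 36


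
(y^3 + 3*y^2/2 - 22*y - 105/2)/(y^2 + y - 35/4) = 2*(y^2 - 2*y - 15)/(2*y - 5)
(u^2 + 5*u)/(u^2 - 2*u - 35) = u/(u - 7)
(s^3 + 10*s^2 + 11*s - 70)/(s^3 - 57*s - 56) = (s^2 + 3*s - 10)/(s^2 - 7*s - 8)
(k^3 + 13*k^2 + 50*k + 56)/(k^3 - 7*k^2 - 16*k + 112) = (k^2 + 9*k + 14)/(k^2 - 11*k + 28)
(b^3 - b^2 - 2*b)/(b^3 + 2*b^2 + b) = (b - 2)/(b + 1)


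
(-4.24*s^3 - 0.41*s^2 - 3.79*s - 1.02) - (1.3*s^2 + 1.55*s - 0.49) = -4.24*s^3 - 1.71*s^2 - 5.34*s - 0.53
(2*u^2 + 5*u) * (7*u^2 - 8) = 14*u^4 + 35*u^3 - 16*u^2 - 40*u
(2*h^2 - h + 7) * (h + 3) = 2*h^3 + 5*h^2 + 4*h + 21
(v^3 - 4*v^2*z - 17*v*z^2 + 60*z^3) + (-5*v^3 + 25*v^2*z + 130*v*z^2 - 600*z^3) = -4*v^3 + 21*v^2*z + 113*v*z^2 - 540*z^3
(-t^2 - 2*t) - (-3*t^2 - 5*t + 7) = 2*t^2 + 3*t - 7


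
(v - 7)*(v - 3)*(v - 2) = v^3 - 12*v^2 + 41*v - 42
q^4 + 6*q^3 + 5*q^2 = q^2*(q + 1)*(q + 5)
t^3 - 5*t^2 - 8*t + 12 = (t - 6)*(t - 1)*(t + 2)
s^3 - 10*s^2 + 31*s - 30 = (s - 5)*(s - 3)*(s - 2)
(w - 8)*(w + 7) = w^2 - w - 56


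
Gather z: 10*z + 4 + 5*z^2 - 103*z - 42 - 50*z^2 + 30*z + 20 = -45*z^2 - 63*z - 18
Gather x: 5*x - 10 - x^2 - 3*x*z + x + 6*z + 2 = -x^2 + x*(6 - 3*z) + 6*z - 8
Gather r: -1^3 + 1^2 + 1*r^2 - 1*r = r^2 - r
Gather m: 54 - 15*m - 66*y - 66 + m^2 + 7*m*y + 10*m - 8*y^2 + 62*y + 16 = m^2 + m*(7*y - 5) - 8*y^2 - 4*y + 4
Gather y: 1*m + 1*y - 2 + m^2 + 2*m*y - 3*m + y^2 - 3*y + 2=m^2 - 2*m + y^2 + y*(2*m - 2)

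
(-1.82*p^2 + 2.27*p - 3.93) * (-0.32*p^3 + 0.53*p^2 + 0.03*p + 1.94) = 0.5824*p^5 - 1.691*p^4 + 2.4061*p^3 - 5.5456*p^2 + 4.2859*p - 7.6242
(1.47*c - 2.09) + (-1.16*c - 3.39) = 0.31*c - 5.48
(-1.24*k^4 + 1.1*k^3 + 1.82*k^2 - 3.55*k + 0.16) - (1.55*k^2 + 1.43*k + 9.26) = -1.24*k^4 + 1.1*k^3 + 0.27*k^2 - 4.98*k - 9.1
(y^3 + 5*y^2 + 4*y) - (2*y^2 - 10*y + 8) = y^3 + 3*y^2 + 14*y - 8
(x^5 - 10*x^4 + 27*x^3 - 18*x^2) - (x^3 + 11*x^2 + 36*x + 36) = x^5 - 10*x^4 + 26*x^3 - 29*x^2 - 36*x - 36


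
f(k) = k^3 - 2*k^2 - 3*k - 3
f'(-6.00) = 129.00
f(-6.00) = -273.00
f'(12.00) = 381.00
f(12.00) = 1401.00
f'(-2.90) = 33.83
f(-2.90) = -35.51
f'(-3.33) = 43.59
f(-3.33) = -52.11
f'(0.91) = -4.16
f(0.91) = -6.63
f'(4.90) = 49.43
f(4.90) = 51.93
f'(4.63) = 42.79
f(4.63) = 39.49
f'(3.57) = 20.95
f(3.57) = 6.30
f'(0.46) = -4.21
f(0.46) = -4.71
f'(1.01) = -3.98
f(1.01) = -7.04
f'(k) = 3*k^2 - 4*k - 3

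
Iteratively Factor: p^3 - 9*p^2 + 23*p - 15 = (p - 3)*(p^2 - 6*p + 5) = (p - 5)*(p - 3)*(p - 1)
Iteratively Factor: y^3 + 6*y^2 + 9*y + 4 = (y + 1)*(y^2 + 5*y + 4) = (y + 1)^2*(y + 4)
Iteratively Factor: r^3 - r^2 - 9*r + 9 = (r + 3)*(r^2 - 4*r + 3) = (r - 1)*(r + 3)*(r - 3)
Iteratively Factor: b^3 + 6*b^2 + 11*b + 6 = (b + 2)*(b^2 + 4*b + 3) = (b + 2)*(b + 3)*(b + 1)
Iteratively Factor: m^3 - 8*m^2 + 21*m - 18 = (m - 3)*(m^2 - 5*m + 6) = (m - 3)^2*(m - 2)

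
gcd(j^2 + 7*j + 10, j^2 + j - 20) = j + 5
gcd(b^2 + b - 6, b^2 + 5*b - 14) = b - 2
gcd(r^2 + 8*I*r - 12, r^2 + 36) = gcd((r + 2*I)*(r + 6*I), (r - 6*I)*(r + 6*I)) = r + 6*I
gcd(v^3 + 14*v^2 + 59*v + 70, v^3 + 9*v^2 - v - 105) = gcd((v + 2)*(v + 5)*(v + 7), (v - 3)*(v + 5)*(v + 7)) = v^2 + 12*v + 35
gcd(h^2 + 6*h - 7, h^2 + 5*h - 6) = h - 1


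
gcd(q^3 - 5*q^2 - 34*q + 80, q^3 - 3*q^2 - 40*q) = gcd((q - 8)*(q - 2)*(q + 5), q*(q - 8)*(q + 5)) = q^2 - 3*q - 40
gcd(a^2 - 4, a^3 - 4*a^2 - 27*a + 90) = 1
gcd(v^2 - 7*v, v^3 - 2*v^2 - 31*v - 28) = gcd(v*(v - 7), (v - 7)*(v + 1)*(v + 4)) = v - 7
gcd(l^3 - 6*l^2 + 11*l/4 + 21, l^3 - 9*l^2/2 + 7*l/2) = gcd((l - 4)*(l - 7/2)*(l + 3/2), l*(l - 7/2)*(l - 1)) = l - 7/2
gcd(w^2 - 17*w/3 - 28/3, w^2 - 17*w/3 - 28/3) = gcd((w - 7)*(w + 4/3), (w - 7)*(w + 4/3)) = w^2 - 17*w/3 - 28/3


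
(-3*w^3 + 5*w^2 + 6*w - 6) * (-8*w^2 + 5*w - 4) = 24*w^5 - 55*w^4 - 11*w^3 + 58*w^2 - 54*w + 24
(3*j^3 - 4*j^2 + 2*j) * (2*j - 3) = 6*j^4 - 17*j^3 + 16*j^2 - 6*j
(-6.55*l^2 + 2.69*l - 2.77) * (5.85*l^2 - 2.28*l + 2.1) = -38.3175*l^4 + 30.6705*l^3 - 36.0927*l^2 + 11.9646*l - 5.817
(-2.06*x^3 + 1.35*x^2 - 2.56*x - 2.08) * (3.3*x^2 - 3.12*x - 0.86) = -6.798*x^5 + 10.8822*x^4 - 10.8884*x^3 - 0.0377999999999998*x^2 + 8.6912*x + 1.7888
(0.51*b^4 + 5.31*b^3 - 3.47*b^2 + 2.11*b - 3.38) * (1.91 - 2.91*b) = -1.4841*b^5 - 14.478*b^4 + 20.2398*b^3 - 12.7678*b^2 + 13.8659*b - 6.4558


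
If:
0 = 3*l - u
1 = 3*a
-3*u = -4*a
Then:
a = 1/3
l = 4/27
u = 4/9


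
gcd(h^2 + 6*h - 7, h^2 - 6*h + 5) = h - 1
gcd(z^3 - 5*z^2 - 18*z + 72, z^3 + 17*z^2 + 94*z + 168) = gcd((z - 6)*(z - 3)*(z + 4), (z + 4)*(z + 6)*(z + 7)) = z + 4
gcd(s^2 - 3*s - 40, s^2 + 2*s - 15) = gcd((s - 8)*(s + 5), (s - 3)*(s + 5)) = s + 5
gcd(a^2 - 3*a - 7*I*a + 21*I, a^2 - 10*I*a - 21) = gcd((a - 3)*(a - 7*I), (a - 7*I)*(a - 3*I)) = a - 7*I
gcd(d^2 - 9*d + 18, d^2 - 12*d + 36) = d - 6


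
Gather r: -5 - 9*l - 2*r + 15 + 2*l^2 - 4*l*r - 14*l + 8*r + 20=2*l^2 - 23*l + r*(6 - 4*l) + 30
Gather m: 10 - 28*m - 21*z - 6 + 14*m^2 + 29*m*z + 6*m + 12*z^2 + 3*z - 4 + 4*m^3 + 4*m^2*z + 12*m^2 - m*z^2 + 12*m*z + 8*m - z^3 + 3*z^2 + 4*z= 4*m^3 + m^2*(4*z + 26) + m*(-z^2 + 41*z - 14) - z^3 + 15*z^2 - 14*z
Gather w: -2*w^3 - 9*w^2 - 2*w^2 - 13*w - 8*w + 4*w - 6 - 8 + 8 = -2*w^3 - 11*w^2 - 17*w - 6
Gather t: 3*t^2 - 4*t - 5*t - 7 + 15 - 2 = 3*t^2 - 9*t + 6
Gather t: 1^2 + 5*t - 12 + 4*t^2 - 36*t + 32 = 4*t^2 - 31*t + 21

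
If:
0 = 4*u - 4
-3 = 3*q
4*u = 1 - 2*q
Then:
No Solution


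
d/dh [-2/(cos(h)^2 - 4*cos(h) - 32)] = 4*(2 - cos(h))*sin(h)/(sin(h)^2 + 4*cos(h) + 31)^2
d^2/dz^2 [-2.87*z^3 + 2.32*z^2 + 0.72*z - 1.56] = 4.64 - 17.22*z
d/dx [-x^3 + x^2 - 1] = x*(2 - 3*x)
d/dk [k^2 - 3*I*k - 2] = 2*k - 3*I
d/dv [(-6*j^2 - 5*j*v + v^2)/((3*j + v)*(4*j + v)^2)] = v*(57*j^2 + 14*j*v - v^2)/(576*j^5 + 816*j^4*v + 460*j^3*v^2 + 129*j^2*v^3 + 18*j*v^4 + v^5)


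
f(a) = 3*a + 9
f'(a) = 3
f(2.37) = 16.11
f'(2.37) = 3.00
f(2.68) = 17.04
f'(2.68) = 3.00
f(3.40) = 19.20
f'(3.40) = 3.00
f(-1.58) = 4.26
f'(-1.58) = 3.00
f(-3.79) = -2.37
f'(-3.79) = 3.00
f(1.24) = 12.72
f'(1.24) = 3.00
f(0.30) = 9.90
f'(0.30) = 3.00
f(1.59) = 13.77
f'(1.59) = 3.00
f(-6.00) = -9.00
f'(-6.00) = 3.00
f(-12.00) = -27.00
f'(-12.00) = 3.00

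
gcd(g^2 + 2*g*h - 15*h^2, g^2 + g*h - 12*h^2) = g - 3*h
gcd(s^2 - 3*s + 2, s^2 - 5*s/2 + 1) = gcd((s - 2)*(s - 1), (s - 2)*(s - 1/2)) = s - 2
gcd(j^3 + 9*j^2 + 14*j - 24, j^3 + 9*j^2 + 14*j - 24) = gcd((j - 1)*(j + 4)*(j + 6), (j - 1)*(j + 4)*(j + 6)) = j^3 + 9*j^2 + 14*j - 24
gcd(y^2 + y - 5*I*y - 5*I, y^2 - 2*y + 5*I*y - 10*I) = 1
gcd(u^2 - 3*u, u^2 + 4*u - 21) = u - 3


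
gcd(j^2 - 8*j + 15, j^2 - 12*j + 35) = j - 5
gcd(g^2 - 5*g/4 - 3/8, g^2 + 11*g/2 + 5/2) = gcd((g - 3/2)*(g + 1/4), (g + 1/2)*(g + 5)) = 1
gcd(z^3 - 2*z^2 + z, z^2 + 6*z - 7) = z - 1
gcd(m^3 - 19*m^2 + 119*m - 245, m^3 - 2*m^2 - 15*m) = m - 5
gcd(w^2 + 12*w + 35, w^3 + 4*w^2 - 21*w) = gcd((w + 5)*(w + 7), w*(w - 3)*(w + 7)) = w + 7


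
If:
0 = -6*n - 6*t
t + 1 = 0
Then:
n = 1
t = -1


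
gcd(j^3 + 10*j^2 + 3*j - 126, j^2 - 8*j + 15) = j - 3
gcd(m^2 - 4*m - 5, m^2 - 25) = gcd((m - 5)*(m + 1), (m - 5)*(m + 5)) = m - 5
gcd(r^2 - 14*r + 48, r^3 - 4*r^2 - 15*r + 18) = r - 6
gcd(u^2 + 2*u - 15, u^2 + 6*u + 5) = u + 5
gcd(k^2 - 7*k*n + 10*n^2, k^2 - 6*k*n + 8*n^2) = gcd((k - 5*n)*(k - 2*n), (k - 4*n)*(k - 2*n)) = k - 2*n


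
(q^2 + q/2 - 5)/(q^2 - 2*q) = (q + 5/2)/q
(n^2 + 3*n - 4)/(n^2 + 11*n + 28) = (n - 1)/(n + 7)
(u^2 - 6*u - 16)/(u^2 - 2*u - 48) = (u + 2)/(u + 6)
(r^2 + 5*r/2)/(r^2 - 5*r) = (r + 5/2)/(r - 5)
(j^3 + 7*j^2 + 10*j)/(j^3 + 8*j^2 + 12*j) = (j + 5)/(j + 6)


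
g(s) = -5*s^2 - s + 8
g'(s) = -10*s - 1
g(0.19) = 7.63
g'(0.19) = -2.90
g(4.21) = -84.83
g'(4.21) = -43.10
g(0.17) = 7.69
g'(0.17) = -2.70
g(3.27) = -48.73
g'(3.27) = -33.70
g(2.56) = -27.33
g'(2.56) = -26.60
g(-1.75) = -5.56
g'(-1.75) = 16.50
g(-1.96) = -9.25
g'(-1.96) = 18.60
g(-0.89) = 4.93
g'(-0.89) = 7.90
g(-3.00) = -34.00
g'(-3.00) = 29.00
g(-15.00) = -1102.00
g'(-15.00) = 149.00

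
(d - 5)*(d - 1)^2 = d^3 - 7*d^2 + 11*d - 5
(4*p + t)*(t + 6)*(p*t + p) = 4*p^2*t^2 + 28*p^2*t + 24*p^2 + p*t^3 + 7*p*t^2 + 6*p*t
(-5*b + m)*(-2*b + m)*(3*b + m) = 30*b^3 - 11*b^2*m - 4*b*m^2 + m^3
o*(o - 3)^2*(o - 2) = o^4 - 8*o^3 + 21*o^2 - 18*o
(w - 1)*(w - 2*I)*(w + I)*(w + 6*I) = w^4 - w^3 + 5*I*w^3 + 8*w^2 - 5*I*w^2 - 8*w + 12*I*w - 12*I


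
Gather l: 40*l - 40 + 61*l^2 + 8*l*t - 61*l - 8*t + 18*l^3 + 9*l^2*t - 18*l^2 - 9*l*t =18*l^3 + l^2*(9*t + 43) + l*(-t - 21) - 8*t - 40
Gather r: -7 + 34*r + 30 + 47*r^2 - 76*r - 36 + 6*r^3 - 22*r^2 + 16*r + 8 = 6*r^3 + 25*r^2 - 26*r - 5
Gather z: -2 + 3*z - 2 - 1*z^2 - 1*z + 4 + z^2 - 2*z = 0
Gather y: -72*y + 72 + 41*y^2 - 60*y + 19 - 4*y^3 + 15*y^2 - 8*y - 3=-4*y^3 + 56*y^2 - 140*y + 88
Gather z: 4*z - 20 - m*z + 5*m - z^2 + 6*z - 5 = 5*m - z^2 + z*(10 - m) - 25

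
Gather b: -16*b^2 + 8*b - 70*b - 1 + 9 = -16*b^2 - 62*b + 8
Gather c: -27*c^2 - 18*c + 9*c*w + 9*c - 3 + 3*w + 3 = -27*c^2 + c*(9*w - 9) + 3*w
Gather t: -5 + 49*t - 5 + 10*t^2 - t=10*t^2 + 48*t - 10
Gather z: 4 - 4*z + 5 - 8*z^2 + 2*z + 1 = -8*z^2 - 2*z + 10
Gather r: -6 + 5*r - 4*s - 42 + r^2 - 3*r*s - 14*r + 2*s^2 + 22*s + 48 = r^2 + r*(-3*s - 9) + 2*s^2 + 18*s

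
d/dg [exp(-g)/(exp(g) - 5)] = (5 - 2*exp(g))*exp(-g)/(exp(2*g) - 10*exp(g) + 25)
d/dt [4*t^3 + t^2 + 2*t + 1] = 12*t^2 + 2*t + 2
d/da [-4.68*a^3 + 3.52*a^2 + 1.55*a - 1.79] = -14.04*a^2 + 7.04*a + 1.55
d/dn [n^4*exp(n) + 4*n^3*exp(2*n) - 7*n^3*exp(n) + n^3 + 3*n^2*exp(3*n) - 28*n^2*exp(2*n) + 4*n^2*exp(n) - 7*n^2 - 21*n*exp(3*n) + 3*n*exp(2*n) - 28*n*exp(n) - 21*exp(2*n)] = n^4*exp(n) + 8*n^3*exp(2*n) - 3*n^3*exp(n) + 9*n^2*exp(3*n) - 44*n^2*exp(2*n) - 17*n^2*exp(n) + 3*n^2 - 57*n*exp(3*n) - 50*n*exp(2*n) - 20*n*exp(n) - 14*n - 21*exp(3*n) - 39*exp(2*n) - 28*exp(n)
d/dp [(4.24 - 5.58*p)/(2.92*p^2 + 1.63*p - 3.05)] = (16.2936*p^2 - 24.7616*p + 10.1078)/(8.5264*p^4 + 9.5192*p^3 - 15.1551*p^2 - 9.943*p + 9.3025)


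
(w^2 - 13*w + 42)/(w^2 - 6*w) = (w - 7)/w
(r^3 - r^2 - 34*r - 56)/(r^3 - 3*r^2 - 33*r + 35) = (r^2 + 6*r + 8)/(r^2 + 4*r - 5)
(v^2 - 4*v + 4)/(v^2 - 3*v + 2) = (v - 2)/(v - 1)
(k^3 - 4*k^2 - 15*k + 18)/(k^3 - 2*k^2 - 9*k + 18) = (k^2 - 7*k + 6)/(k^2 - 5*k + 6)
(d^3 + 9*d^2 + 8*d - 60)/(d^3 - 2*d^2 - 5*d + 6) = (d^3 + 9*d^2 + 8*d - 60)/(d^3 - 2*d^2 - 5*d + 6)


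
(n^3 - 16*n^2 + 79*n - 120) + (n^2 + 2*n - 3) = n^3 - 15*n^2 + 81*n - 123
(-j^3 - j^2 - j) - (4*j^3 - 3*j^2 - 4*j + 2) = -5*j^3 + 2*j^2 + 3*j - 2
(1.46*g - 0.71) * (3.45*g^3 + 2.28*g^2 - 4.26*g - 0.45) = 5.037*g^4 + 0.8793*g^3 - 7.8384*g^2 + 2.3676*g + 0.3195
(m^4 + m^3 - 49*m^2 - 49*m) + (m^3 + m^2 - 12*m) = m^4 + 2*m^3 - 48*m^2 - 61*m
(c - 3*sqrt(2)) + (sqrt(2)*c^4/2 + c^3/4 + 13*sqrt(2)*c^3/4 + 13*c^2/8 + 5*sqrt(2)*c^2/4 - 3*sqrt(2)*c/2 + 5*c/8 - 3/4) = sqrt(2)*c^4/2 + c^3/4 + 13*sqrt(2)*c^3/4 + 13*c^2/8 + 5*sqrt(2)*c^2/4 - 3*sqrt(2)*c/2 + 13*c/8 - 3*sqrt(2) - 3/4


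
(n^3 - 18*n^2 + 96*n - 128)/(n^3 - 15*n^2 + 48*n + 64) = (n - 2)/(n + 1)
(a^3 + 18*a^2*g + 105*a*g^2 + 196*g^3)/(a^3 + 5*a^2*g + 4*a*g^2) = (a^2 + 14*a*g + 49*g^2)/(a*(a + g))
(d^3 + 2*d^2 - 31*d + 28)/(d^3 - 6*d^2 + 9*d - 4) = (d + 7)/(d - 1)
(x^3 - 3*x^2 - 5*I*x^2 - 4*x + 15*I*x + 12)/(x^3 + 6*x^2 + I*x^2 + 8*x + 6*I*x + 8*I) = (x^3 + x^2*(-3 - 5*I) + x*(-4 + 15*I) + 12)/(x^3 + x^2*(6 + I) + x*(8 + 6*I) + 8*I)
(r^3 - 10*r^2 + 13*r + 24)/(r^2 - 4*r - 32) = (r^2 - 2*r - 3)/(r + 4)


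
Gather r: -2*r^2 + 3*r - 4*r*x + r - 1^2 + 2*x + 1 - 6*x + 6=-2*r^2 + r*(4 - 4*x) - 4*x + 6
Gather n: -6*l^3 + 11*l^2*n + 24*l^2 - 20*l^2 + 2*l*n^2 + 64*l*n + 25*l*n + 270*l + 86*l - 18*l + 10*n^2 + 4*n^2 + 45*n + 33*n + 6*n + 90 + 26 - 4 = -6*l^3 + 4*l^2 + 338*l + n^2*(2*l + 14) + n*(11*l^2 + 89*l + 84) + 112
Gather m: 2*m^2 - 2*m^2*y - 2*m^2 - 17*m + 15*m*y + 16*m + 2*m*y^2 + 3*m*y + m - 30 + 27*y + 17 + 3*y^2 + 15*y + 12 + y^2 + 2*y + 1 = -2*m^2*y + m*(2*y^2 + 18*y) + 4*y^2 + 44*y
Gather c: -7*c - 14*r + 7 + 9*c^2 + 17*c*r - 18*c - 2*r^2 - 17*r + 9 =9*c^2 + c*(17*r - 25) - 2*r^2 - 31*r + 16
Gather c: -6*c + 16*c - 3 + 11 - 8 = 10*c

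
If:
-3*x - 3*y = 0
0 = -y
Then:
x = 0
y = 0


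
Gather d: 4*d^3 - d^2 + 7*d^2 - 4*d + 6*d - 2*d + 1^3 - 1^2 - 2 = 4*d^3 + 6*d^2 - 2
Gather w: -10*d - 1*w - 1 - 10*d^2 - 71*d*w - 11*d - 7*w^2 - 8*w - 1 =-10*d^2 - 21*d - 7*w^2 + w*(-71*d - 9) - 2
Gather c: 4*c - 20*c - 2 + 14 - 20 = -16*c - 8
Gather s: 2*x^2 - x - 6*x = 2*x^2 - 7*x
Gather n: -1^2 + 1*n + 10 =n + 9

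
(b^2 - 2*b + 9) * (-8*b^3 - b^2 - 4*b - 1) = -8*b^5 + 15*b^4 - 74*b^3 - 2*b^2 - 34*b - 9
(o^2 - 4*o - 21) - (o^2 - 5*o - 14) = o - 7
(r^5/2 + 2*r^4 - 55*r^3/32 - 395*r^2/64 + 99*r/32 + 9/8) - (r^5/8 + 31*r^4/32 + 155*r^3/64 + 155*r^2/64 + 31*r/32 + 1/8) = 3*r^5/8 + 33*r^4/32 - 265*r^3/64 - 275*r^2/32 + 17*r/8 + 1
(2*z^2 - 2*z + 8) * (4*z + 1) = 8*z^3 - 6*z^2 + 30*z + 8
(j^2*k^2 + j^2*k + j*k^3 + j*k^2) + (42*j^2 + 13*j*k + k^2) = j^2*k^2 + j^2*k + 42*j^2 + j*k^3 + j*k^2 + 13*j*k + k^2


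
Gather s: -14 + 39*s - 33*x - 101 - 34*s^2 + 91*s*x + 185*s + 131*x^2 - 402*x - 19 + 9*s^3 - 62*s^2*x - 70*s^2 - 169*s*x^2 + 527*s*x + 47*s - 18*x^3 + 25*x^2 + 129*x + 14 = 9*s^3 + s^2*(-62*x - 104) + s*(-169*x^2 + 618*x + 271) - 18*x^3 + 156*x^2 - 306*x - 120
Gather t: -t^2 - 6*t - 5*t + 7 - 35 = -t^2 - 11*t - 28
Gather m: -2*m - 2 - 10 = -2*m - 12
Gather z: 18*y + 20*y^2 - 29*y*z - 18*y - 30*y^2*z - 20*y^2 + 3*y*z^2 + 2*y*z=3*y*z^2 + z*(-30*y^2 - 27*y)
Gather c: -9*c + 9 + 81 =90 - 9*c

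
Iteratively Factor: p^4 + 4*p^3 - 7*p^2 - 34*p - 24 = (p + 4)*(p^3 - 7*p - 6) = (p + 1)*(p + 4)*(p^2 - p - 6) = (p - 3)*(p + 1)*(p + 4)*(p + 2)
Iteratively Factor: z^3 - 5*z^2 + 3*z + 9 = (z - 3)*(z^2 - 2*z - 3) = (z - 3)^2*(z + 1)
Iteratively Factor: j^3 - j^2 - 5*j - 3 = (j - 3)*(j^2 + 2*j + 1) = (j - 3)*(j + 1)*(j + 1)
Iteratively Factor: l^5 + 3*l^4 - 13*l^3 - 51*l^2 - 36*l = (l - 4)*(l^4 + 7*l^3 + 15*l^2 + 9*l) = l*(l - 4)*(l^3 + 7*l^2 + 15*l + 9) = l*(l - 4)*(l + 1)*(l^2 + 6*l + 9) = l*(l - 4)*(l + 1)*(l + 3)*(l + 3)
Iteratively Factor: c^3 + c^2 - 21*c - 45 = (c - 5)*(c^2 + 6*c + 9) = (c - 5)*(c + 3)*(c + 3)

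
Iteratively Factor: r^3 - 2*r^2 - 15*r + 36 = (r - 3)*(r^2 + r - 12) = (r - 3)^2*(r + 4)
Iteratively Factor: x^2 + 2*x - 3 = (x + 3)*(x - 1)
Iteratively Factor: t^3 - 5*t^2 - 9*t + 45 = (t - 5)*(t^2 - 9) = (t - 5)*(t + 3)*(t - 3)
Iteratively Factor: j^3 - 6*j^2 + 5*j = (j - 5)*(j^2 - j) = j*(j - 5)*(j - 1)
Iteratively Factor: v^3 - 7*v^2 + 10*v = (v - 5)*(v^2 - 2*v) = (v - 5)*(v - 2)*(v)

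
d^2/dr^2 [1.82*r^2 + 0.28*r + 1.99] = 3.64000000000000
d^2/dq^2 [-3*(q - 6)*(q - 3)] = -6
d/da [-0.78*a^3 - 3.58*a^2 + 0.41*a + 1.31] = -2.34*a^2 - 7.16*a + 0.41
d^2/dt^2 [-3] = 0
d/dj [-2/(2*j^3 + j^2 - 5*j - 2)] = 2*(6*j^2 + 2*j - 5)/(2*j^3 + j^2 - 5*j - 2)^2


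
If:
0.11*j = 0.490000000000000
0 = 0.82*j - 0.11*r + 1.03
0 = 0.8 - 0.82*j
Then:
No Solution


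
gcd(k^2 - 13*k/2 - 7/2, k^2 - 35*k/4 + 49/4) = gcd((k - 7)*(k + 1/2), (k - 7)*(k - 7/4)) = k - 7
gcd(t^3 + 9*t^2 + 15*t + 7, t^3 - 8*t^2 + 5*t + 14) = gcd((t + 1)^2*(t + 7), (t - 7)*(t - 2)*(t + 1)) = t + 1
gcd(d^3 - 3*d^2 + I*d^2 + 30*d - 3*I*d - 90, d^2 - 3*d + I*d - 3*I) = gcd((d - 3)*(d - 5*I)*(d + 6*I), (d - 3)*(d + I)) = d - 3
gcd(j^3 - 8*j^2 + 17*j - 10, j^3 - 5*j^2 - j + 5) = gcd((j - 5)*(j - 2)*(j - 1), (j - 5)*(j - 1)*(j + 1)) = j^2 - 6*j + 5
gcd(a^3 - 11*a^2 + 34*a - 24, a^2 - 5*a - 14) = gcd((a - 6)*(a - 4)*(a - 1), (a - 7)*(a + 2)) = 1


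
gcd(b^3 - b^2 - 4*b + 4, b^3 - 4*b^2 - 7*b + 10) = b^2 + b - 2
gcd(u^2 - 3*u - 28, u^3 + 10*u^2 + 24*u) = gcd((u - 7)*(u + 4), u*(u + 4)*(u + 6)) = u + 4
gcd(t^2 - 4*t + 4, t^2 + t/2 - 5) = t - 2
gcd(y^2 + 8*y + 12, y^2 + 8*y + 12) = y^2 + 8*y + 12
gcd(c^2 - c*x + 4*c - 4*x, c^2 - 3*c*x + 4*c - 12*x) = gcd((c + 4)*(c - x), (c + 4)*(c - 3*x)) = c + 4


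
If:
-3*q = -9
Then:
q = 3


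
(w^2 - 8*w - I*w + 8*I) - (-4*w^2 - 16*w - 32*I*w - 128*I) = 5*w^2 + 8*w + 31*I*w + 136*I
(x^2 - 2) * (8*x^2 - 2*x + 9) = 8*x^4 - 2*x^3 - 7*x^2 + 4*x - 18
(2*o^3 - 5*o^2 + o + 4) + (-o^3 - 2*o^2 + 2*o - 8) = o^3 - 7*o^2 + 3*o - 4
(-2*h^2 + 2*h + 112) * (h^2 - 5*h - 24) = -2*h^4 + 12*h^3 + 150*h^2 - 608*h - 2688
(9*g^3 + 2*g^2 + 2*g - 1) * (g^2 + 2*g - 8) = 9*g^5 + 20*g^4 - 66*g^3 - 13*g^2 - 18*g + 8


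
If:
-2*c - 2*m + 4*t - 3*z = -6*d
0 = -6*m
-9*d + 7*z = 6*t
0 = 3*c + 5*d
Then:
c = 5*z/6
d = -z/2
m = 0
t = 23*z/12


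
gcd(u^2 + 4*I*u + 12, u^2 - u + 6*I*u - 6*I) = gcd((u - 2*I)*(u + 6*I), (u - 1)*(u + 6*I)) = u + 6*I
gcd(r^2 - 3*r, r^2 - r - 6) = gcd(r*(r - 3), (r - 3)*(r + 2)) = r - 3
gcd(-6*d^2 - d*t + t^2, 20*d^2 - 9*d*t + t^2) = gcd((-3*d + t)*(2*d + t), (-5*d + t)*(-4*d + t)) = 1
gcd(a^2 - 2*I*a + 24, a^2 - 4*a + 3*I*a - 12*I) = 1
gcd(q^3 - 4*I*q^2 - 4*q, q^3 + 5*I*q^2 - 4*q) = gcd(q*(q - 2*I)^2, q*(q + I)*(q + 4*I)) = q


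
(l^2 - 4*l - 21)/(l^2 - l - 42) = (l + 3)/(l + 6)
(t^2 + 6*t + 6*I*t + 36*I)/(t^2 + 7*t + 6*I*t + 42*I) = (t + 6)/(t + 7)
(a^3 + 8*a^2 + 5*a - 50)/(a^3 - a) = (a^3 + 8*a^2 + 5*a - 50)/(a^3 - a)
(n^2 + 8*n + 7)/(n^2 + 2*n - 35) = (n + 1)/(n - 5)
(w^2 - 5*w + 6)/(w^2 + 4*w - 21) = (w - 2)/(w + 7)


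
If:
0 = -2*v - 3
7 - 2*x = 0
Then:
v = -3/2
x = 7/2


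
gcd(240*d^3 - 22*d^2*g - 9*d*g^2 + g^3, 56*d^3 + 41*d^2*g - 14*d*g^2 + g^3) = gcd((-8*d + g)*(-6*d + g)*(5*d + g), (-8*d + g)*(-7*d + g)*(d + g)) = 8*d - g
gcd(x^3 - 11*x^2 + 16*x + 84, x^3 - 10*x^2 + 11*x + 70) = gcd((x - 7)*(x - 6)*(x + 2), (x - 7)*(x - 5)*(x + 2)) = x^2 - 5*x - 14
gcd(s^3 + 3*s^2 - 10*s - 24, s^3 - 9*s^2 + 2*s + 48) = s^2 - s - 6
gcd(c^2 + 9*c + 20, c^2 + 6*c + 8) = c + 4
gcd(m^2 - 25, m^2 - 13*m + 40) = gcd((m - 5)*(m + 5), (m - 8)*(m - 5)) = m - 5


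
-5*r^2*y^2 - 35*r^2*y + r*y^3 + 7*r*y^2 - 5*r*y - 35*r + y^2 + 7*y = (-5*r + y)*(y + 7)*(r*y + 1)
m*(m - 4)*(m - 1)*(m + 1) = m^4 - 4*m^3 - m^2 + 4*m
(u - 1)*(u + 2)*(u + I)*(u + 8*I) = u^4 + u^3 + 9*I*u^3 - 10*u^2 + 9*I*u^2 - 8*u - 18*I*u + 16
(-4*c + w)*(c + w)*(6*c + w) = -24*c^3 - 22*c^2*w + 3*c*w^2 + w^3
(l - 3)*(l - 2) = l^2 - 5*l + 6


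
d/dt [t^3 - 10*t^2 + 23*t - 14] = 3*t^2 - 20*t + 23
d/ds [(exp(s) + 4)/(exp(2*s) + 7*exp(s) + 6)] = (-(exp(s) + 4)*(2*exp(s) + 7) + exp(2*s) + 7*exp(s) + 6)*exp(s)/(exp(2*s) + 7*exp(s) + 6)^2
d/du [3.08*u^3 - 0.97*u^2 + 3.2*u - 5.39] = 9.24*u^2 - 1.94*u + 3.2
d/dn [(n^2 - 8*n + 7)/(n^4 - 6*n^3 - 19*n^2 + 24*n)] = 2*(-n^3 + 13*n^2 - 35*n - 84)/(n^2*(n^4 - 10*n^3 - 23*n^2 + 240*n + 576))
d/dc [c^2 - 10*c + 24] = 2*c - 10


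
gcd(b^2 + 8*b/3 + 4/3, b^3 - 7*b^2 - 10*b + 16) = b + 2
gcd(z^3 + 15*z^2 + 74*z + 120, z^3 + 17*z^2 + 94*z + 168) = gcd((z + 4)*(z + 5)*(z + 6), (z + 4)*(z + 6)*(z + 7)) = z^2 + 10*z + 24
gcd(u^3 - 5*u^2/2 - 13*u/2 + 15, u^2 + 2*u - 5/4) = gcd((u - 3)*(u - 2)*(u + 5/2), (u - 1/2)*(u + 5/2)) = u + 5/2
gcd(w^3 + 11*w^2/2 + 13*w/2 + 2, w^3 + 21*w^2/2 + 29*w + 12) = w^2 + 9*w/2 + 2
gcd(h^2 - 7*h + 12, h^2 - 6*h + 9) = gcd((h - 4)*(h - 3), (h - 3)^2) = h - 3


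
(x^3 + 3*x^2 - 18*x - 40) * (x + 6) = x^4 + 9*x^3 - 148*x - 240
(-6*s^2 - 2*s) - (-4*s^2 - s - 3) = -2*s^2 - s + 3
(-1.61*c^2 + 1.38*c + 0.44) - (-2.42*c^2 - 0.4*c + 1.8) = 0.81*c^2 + 1.78*c - 1.36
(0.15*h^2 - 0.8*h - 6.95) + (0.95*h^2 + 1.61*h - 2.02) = 1.1*h^2 + 0.81*h - 8.97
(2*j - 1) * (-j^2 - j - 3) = -2*j^3 - j^2 - 5*j + 3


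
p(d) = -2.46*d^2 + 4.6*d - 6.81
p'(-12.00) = 63.64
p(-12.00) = -416.25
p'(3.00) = -10.16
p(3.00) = -15.15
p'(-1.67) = 12.82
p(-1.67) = -21.35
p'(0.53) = 1.99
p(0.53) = -5.06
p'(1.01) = -0.37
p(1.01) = -4.67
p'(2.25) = -6.47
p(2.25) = -8.91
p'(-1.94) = 14.14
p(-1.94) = -24.99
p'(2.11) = -5.78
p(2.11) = -8.06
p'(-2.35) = 16.16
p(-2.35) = -31.21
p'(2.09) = -5.68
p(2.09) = -7.94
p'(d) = 4.6 - 4.92*d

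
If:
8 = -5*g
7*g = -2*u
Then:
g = -8/5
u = 28/5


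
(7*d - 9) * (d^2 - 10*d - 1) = 7*d^3 - 79*d^2 + 83*d + 9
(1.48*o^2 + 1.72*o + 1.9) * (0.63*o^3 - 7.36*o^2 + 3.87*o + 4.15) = 0.9324*o^5 - 9.8092*o^4 - 5.7346*o^3 - 1.1856*o^2 + 14.491*o + 7.885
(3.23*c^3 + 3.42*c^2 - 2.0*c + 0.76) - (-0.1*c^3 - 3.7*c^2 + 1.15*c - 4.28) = 3.33*c^3 + 7.12*c^2 - 3.15*c + 5.04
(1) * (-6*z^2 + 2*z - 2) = -6*z^2 + 2*z - 2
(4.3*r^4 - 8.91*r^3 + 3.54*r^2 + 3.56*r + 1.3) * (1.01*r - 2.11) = 4.343*r^5 - 18.0721*r^4 + 22.3755*r^3 - 3.8738*r^2 - 6.1986*r - 2.743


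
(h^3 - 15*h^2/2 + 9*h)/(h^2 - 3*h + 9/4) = 2*h*(h - 6)/(2*h - 3)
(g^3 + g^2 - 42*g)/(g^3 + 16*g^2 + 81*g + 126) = g*(g - 6)/(g^2 + 9*g + 18)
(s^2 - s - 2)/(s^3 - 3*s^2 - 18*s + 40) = (s + 1)/(s^2 - s - 20)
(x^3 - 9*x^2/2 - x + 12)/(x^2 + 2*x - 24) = (x^2 - x/2 - 3)/(x + 6)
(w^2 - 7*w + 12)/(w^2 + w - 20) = (w - 3)/(w + 5)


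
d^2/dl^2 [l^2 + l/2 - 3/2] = 2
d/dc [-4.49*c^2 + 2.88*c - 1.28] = 2.88 - 8.98*c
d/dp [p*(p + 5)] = 2*p + 5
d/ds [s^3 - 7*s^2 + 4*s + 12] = 3*s^2 - 14*s + 4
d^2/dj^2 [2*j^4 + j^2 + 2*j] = 24*j^2 + 2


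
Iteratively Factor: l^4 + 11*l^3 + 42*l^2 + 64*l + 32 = (l + 1)*(l^3 + 10*l^2 + 32*l + 32) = (l + 1)*(l + 4)*(l^2 + 6*l + 8) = (l + 1)*(l + 4)^2*(l + 2)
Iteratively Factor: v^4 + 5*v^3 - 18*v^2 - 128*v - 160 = (v + 4)*(v^3 + v^2 - 22*v - 40) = (v + 4)^2*(v^2 - 3*v - 10) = (v - 5)*(v + 4)^2*(v + 2)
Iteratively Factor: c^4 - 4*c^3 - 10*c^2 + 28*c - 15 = (c - 5)*(c^3 + c^2 - 5*c + 3) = (c - 5)*(c - 1)*(c^2 + 2*c - 3) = (c - 5)*(c - 1)*(c + 3)*(c - 1)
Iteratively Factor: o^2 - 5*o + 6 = (o - 3)*(o - 2)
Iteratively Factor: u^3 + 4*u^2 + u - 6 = (u + 3)*(u^2 + u - 2) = (u + 2)*(u + 3)*(u - 1)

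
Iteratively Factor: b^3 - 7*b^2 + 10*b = (b - 2)*(b^2 - 5*b) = (b - 5)*(b - 2)*(b)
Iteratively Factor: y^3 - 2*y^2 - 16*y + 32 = (y - 2)*(y^2 - 16) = (y - 4)*(y - 2)*(y + 4)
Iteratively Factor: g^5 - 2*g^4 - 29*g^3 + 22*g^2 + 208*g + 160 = (g - 5)*(g^4 + 3*g^3 - 14*g^2 - 48*g - 32) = (g - 5)*(g - 4)*(g^3 + 7*g^2 + 14*g + 8) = (g - 5)*(g - 4)*(g + 2)*(g^2 + 5*g + 4) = (g - 5)*(g - 4)*(g + 2)*(g + 4)*(g + 1)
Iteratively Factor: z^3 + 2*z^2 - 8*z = (z + 4)*(z^2 - 2*z) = z*(z + 4)*(z - 2)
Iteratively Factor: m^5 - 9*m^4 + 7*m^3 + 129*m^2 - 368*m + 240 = (m - 1)*(m^4 - 8*m^3 - m^2 + 128*m - 240) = (m - 3)*(m - 1)*(m^3 - 5*m^2 - 16*m + 80) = (m - 3)*(m - 1)*(m + 4)*(m^2 - 9*m + 20) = (m - 4)*(m - 3)*(m - 1)*(m + 4)*(m - 5)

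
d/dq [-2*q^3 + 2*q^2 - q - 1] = -6*q^2 + 4*q - 1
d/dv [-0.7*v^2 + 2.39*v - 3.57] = 2.39 - 1.4*v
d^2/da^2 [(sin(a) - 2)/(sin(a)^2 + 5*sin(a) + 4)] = (-sin(a)^4 + 14*sin(a)^3 + 42*sin(a)^2 - 16*sin(a) - 124)/((sin(a) + 1)^2*(sin(a) + 4)^3)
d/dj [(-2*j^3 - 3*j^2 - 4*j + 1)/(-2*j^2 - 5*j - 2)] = (4*j^4 + 20*j^3 + 19*j^2 + 16*j + 13)/(4*j^4 + 20*j^3 + 33*j^2 + 20*j + 4)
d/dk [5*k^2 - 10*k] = 10*k - 10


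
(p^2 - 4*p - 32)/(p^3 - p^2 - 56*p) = (p + 4)/(p*(p + 7))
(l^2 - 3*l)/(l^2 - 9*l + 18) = l/(l - 6)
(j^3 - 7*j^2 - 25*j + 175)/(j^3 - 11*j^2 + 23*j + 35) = (j + 5)/(j + 1)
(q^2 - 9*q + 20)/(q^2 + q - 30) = (q - 4)/(q + 6)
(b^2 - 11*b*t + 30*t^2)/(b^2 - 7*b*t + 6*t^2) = (-b + 5*t)/(-b + t)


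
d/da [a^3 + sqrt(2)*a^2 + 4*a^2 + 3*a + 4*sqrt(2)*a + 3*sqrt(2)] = 3*a^2 + 2*sqrt(2)*a + 8*a + 3 + 4*sqrt(2)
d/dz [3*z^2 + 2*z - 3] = 6*z + 2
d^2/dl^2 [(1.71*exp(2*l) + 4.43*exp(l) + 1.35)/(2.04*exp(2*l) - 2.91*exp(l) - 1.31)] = (1.4210854715202e-14*exp(5*l) + 28.587132*exp(4*l) + 81.530559*exp(3*l) + 66.546045*exp(2*l) + 20.713416*exp(l) + 2.455988)*exp(l)/(8.489664*exp(6*l) - 36.330768*exp(5*l) + 35.469684*exp(4*l) + 22.017933*exp(3*l) - 22.777101*exp(2*l) - 14.981553*exp(l) - 2.248091)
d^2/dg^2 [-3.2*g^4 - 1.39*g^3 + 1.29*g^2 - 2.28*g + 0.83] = -38.4*g^2 - 8.34*g + 2.58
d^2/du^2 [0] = 0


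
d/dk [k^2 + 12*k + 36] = 2*k + 12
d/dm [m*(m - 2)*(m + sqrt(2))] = m*(m - 2) + m*(m + sqrt(2)) + (m - 2)*(m + sqrt(2))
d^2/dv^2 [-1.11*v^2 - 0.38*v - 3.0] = -2.22000000000000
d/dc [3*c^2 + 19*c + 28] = 6*c + 19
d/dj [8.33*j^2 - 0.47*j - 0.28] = 16.66*j - 0.47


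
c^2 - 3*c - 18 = (c - 6)*(c + 3)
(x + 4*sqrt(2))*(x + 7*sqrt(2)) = x^2 + 11*sqrt(2)*x + 56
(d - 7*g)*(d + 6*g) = d^2 - d*g - 42*g^2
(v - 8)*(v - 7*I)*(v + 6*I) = v^3 - 8*v^2 - I*v^2 + 42*v + 8*I*v - 336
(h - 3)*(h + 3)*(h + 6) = h^3 + 6*h^2 - 9*h - 54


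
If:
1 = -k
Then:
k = -1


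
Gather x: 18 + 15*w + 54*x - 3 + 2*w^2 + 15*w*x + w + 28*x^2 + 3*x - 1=2*w^2 + 16*w + 28*x^2 + x*(15*w + 57) + 14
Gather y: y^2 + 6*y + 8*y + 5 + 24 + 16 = y^2 + 14*y + 45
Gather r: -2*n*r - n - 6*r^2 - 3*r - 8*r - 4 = -n - 6*r^2 + r*(-2*n - 11) - 4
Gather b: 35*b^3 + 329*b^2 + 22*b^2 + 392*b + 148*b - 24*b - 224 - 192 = 35*b^3 + 351*b^2 + 516*b - 416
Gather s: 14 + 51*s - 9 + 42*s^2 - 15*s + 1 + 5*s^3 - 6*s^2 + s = 5*s^3 + 36*s^2 + 37*s + 6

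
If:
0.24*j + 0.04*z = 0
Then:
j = -0.166666666666667*z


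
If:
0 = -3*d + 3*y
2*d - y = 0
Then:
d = 0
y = 0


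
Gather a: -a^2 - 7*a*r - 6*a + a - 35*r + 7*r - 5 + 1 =-a^2 + a*(-7*r - 5) - 28*r - 4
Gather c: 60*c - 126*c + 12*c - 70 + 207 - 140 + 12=9 - 54*c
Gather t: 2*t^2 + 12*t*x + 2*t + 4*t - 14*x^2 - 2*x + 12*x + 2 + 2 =2*t^2 + t*(12*x + 6) - 14*x^2 + 10*x + 4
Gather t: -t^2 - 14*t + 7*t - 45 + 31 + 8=-t^2 - 7*t - 6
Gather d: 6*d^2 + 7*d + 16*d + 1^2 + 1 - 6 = 6*d^2 + 23*d - 4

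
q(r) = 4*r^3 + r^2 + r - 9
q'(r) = 12*r^2 + 2*r + 1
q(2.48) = 60.64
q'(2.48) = 79.76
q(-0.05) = -9.05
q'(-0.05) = 0.93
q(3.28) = 146.19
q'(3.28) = 136.66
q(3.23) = 139.46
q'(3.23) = 132.65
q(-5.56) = -671.16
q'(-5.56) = 360.84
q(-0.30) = -9.32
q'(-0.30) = 1.48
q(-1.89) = -34.32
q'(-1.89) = 40.09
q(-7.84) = -1882.94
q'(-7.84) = 722.91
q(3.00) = 111.00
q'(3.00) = 115.00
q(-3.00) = -111.00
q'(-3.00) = 103.00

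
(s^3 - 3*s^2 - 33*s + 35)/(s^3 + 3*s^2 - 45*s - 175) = (s - 1)/(s + 5)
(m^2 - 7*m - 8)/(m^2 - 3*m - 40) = (m + 1)/(m + 5)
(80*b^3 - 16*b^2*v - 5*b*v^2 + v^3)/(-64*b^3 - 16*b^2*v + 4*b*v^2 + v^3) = (-5*b + v)/(4*b + v)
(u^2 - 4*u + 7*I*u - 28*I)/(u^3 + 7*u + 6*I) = (u^2 + u*(-4 + 7*I) - 28*I)/(u^3 + 7*u + 6*I)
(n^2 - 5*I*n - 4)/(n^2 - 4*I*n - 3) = (n - 4*I)/(n - 3*I)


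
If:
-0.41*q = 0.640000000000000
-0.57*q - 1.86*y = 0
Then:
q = -1.56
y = 0.48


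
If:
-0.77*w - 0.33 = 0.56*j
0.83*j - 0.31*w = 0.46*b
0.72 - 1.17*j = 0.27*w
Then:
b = 2.26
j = 0.86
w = -1.05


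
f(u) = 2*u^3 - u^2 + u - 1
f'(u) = 6*u^2 - 2*u + 1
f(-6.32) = -552.13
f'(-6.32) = 253.29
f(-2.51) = -41.44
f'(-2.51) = 43.82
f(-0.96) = -4.65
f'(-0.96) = 8.45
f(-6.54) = -609.76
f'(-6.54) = 270.71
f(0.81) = 0.22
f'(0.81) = 3.32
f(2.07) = 14.52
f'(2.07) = 22.57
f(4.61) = 178.30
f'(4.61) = 119.29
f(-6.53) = -607.06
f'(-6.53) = 269.91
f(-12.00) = -3613.00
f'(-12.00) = 889.00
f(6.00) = 401.00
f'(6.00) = 205.00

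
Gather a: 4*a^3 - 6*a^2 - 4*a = 4*a^3 - 6*a^2 - 4*a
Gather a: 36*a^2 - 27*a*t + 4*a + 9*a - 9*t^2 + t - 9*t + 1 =36*a^2 + a*(13 - 27*t) - 9*t^2 - 8*t + 1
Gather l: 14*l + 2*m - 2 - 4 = 14*l + 2*m - 6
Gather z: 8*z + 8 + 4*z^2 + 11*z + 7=4*z^2 + 19*z + 15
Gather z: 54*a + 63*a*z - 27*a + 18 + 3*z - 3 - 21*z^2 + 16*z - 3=27*a - 21*z^2 + z*(63*a + 19) + 12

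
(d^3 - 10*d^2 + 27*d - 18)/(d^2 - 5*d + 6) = (d^2 - 7*d + 6)/(d - 2)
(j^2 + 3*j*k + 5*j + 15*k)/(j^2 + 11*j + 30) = (j + 3*k)/(j + 6)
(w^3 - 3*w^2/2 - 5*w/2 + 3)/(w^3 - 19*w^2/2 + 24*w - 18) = (2*w^2 + w - 3)/(2*w^2 - 15*w + 18)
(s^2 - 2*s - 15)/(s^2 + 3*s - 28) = (s^2 - 2*s - 15)/(s^2 + 3*s - 28)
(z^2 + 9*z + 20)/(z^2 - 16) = (z + 5)/(z - 4)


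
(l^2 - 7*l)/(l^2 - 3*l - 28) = l/(l + 4)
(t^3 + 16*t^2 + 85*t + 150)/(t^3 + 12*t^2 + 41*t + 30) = (t + 5)/(t + 1)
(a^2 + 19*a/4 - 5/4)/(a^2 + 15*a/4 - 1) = (a + 5)/(a + 4)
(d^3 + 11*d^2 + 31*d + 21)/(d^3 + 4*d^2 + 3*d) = (d + 7)/d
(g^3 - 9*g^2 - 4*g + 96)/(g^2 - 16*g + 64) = (g^2 - g - 12)/(g - 8)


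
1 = 1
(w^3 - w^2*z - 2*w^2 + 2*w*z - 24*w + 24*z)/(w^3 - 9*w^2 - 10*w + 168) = (w - z)/(w - 7)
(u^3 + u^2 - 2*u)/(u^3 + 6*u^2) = (u^2 + u - 2)/(u*(u + 6))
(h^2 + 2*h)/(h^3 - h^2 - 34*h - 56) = h/(h^2 - 3*h - 28)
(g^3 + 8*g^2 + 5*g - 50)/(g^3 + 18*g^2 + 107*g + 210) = (g^2 + 3*g - 10)/(g^2 + 13*g + 42)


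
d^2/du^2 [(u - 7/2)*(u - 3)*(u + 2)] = 6*u - 9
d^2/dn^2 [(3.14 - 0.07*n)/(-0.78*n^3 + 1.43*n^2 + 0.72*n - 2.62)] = (0.255528*n^5 - 23.39298*n^4 + 56.402606*n^3 - 29.661996*n^2 + 20.677332*n - 26.520104)/(0.474552*n^9 - 2.610036*n^8 + 3.470922*n^7 + 6.676345*n^6 - 20.738016*n^5 + 5.020626*n^4 + 31.87476*n^3 - 25.373652*n^2 - 14.827104*n + 17.984728)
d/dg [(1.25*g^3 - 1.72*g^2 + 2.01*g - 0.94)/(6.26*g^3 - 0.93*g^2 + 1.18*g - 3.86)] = (-3.5527136788005e-15*g^5 + 9.6047*g^4 - 22.2152*g^3 + 3.0179*g^2 + 11.53*g - 6.6494)/(39.1876*g^6 - 11.6436*g^5 + 15.6385*g^4 - 50.522*g^3 + 8.572*g^2 - 9.1096*g + 14.8996)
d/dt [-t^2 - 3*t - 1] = -2*t - 3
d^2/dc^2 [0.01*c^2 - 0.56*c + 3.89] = 0.0200000000000000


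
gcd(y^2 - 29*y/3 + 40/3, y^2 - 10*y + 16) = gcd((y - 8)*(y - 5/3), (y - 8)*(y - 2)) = y - 8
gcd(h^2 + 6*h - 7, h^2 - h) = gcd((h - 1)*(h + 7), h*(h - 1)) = h - 1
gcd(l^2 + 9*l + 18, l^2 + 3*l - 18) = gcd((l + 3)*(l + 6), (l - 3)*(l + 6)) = l + 6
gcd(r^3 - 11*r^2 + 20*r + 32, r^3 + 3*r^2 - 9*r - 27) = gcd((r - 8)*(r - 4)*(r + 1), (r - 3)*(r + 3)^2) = 1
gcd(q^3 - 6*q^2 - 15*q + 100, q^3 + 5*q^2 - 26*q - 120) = q^2 - q - 20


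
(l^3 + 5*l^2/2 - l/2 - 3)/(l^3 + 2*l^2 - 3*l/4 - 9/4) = 2*(l + 2)/(2*l + 3)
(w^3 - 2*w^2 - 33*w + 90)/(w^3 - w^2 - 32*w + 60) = (w - 3)/(w - 2)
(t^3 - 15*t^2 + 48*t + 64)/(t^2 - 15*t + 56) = (t^2 - 7*t - 8)/(t - 7)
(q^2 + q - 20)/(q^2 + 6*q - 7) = (q^2 + q - 20)/(q^2 + 6*q - 7)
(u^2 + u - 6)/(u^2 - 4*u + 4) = (u + 3)/(u - 2)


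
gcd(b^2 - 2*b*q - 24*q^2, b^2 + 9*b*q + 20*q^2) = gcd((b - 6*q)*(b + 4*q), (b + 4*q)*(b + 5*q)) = b + 4*q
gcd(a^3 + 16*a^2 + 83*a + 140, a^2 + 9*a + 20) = a^2 + 9*a + 20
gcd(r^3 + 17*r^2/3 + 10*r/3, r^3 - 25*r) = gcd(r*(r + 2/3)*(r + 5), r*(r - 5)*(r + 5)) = r^2 + 5*r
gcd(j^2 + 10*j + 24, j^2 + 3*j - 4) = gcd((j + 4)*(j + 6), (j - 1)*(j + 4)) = j + 4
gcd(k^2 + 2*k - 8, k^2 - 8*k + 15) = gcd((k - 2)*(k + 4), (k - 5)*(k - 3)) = 1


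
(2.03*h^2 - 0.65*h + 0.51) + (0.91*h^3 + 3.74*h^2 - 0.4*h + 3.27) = 0.91*h^3 + 5.77*h^2 - 1.05*h + 3.78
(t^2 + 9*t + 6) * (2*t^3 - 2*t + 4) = 2*t^5 + 18*t^4 + 10*t^3 - 14*t^2 + 24*t + 24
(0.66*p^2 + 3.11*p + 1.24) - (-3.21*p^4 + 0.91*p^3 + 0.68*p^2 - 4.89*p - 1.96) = 3.21*p^4 - 0.91*p^3 - 0.02*p^2 + 8.0*p + 3.2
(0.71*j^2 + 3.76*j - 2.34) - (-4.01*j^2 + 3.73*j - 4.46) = 4.72*j^2 + 0.0299999999999998*j + 2.12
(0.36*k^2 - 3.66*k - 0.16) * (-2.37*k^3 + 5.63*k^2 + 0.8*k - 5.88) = -0.8532*k^5 + 10.701*k^4 - 19.9386*k^3 - 5.9456*k^2 + 21.3928*k + 0.9408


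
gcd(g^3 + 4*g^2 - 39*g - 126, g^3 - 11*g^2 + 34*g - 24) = g - 6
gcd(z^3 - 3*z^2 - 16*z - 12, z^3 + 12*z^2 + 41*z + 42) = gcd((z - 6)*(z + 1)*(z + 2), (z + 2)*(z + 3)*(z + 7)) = z + 2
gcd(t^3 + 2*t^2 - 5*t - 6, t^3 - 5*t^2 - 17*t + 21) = t + 3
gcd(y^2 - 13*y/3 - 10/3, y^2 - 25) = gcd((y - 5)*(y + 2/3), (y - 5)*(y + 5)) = y - 5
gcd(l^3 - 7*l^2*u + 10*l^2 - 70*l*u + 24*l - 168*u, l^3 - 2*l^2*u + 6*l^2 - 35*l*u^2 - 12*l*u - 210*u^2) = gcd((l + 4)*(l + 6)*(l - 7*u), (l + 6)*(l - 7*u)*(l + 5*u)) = -l^2 + 7*l*u - 6*l + 42*u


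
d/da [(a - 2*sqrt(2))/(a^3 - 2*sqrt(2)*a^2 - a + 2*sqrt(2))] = -2*a/(a^4 - 2*a^2 + 1)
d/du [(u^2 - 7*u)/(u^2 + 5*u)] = 12/(u^2 + 10*u + 25)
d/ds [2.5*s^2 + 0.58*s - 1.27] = 5.0*s + 0.58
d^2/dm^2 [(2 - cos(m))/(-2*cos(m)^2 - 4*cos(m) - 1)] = (-36*sin(m)^4*cos(m) + 40*sin(m)^4 - 52*sin(m)^2 - 64*cos(m) + 9*cos(3*m) + 2*cos(5*m) - 52)/(-2*sin(m)^2 + 4*cos(m) + 3)^3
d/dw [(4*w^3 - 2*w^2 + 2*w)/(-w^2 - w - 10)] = 4*(-w^4 - 2*w^3 - 29*w^2 + 10*w - 5)/(w^4 + 2*w^3 + 21*w^2 + 20*w + 100)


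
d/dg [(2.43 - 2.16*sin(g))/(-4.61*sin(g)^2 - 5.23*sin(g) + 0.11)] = (-9.9576*sin(g)^2 + 22.4046*sin(g) + 12.4713)*cos(g)/(21.2521*sin(g)^4 + 48.2206*sin(g)^3 + 26.3387*sin(g)^2 - 1.1506*sin(g) + 0.0121)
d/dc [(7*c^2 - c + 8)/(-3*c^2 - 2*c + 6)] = (-17*c^2 + 132*c + 10)/(9*c^4 + 12*c^3 - 32*c^2 - 24*c + 36)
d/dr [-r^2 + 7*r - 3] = 7 - 2*r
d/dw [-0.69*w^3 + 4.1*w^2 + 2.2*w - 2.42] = -2.07*w^2 + 8.2*w + 2.2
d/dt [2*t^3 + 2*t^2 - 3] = 2*t*(3*t + 2)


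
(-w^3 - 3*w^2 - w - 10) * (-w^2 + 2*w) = w^5 + w^4 - 5*w^3 + 8*w^2 - 20*w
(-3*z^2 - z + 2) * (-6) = 18*z^2 + 6*z - 12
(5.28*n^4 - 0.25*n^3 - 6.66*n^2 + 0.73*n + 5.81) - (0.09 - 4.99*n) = 5.28*n^4 - 0.25*n^3 - 6.66*n^2 + 5.72*n + 5.72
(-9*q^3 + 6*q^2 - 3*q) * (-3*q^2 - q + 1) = 27*q^5 - 9*q^4 - 6*q^3 + 9*q^2 - 3*q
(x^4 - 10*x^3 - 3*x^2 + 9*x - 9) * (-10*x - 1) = -10*x^5 + 99*x^4 + 40*x^3 - 87*x^2 + 81*x + 9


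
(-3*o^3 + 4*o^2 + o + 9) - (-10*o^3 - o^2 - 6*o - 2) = 7*o^3 + 5*o^2 + 7*o + 11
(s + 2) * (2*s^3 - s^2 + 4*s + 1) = 2*s^4 + 3*s^3 + 2*s^2 + 9*s + 2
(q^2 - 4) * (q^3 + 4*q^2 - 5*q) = q^5 + 4*q^4 - 9*q^3 - 16*q^2 + 20*q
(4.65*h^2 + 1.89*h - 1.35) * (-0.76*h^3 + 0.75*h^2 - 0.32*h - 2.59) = -3.534*h^5 + 2.0511*h^4 + 0.9555*h^3 - 13.6608*h^2 - 4.4631*h + 3.4965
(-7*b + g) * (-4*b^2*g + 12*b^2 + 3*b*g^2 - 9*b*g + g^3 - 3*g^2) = 28*b^3*g - 84*b^3 - 25*b^2*g^2 + 75*b^2*g - 4*b*g^3 + 12*b*g^2 + g^4 - 3*g^3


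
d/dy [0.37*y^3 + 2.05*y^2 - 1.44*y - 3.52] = 1.11*y^2 + 4.1*y - 1.44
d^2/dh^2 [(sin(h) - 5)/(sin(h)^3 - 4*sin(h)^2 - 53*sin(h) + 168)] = (-4*sin(h)^7 + 57*sin(h)^6 - 442*sin(h)^5 + 2102*sin(h)^4 - 7954*sin(h)^3 + 17675*sin(h)^2 + 19008*sin(h) - 17002)/(sin(h)^3 - 4*sin(h)^2 - 53*sin(h) + 168)^3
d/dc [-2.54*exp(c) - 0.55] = -2.54*exp(c)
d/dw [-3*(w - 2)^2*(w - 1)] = 3*(4 - 3*w)*(w - 2)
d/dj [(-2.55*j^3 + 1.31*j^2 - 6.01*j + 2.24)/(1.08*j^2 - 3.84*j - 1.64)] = (-2.754*j^4 + 19.584*j^3 + 14.0064*j^2 - 9.1352*j + 18.458)/(1.1664*j^4 - 8.2944*j^3 + 11.2032*j^2 + 12.5952*j + 2.6896)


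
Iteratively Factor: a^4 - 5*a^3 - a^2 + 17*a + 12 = (a - 3)*(a^3 - 2*a^2 - 7*a - 4) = (a - 4)*(a - 3)*(a^2 + 2*a + 1) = (a - 4)*(a - 3)*(a + 1)*(a + 1)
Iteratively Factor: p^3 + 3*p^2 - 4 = (p + 2)*(p^2 + p - 2) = (p - 1)*(p + 2)*(p + 2)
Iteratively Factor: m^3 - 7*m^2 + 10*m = (m - 2)*(m^2 - 5*m) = (m - 5)*(m - 2)*(m)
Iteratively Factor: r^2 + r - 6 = (r + 3)*(r - 2)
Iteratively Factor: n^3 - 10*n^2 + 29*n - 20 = (n - 5)*(n^2 - 5*n + 4) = (n - 5)*(n - 1)*(n - 4)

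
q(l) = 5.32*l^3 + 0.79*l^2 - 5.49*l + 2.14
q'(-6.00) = 559.59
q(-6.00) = -1085.60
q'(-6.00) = 559.59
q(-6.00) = -1085.60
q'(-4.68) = 336.68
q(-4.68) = -500.18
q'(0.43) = -1.86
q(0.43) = 0.35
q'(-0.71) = 1.43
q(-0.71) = 4.53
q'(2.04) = 64.15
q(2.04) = 39.39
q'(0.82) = 6.54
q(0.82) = 1.10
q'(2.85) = 128.65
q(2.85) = 116.06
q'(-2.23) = 70.35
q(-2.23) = -40.69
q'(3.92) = 245.95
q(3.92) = 313.22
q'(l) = 15.96*l^2 + 1.58*l - 5.49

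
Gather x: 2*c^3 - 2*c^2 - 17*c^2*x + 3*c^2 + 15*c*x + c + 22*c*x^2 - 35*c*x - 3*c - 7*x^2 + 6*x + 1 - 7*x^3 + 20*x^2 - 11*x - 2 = 2*c^3 + c^2 - 2*c - 7*x^3 + x^2*(22*c + 13) + x*(-17*c^2 - 20*c - 5) - 1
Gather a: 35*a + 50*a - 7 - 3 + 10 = 85*a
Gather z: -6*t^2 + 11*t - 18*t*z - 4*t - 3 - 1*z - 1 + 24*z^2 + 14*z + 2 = -6*t^2 + 7*t + 24*z^2 + z*(13 - 18*t) - 2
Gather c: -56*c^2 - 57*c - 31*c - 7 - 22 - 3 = -56*c^2 - 88*c - 32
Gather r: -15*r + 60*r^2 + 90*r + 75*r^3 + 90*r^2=75*r^3 + 150*r^2 + 75*r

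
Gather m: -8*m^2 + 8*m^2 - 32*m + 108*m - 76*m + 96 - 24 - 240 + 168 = 0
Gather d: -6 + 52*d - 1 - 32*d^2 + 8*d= -32*d^2 + 60*d - 7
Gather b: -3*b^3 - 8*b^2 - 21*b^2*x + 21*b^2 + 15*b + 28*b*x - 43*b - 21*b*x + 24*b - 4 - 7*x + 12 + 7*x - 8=-3*b^3 + b^2*(13 - 21*x) + b*(7*x - 4)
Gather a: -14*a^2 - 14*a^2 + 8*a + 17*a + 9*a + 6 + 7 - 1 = -28*a^2 + 34*a + 12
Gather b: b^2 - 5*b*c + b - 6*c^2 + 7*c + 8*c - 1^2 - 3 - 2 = b^2 + b*(1 - 5*c) - 6*c^2 + 15*c - 6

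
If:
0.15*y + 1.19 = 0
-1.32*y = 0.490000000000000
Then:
No Solution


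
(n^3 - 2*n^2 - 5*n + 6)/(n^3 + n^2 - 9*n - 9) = (n^2 + n - 2)/(n^2 + 4*n + 3)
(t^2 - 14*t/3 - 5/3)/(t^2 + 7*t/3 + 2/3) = (t - 5)/(t + 2)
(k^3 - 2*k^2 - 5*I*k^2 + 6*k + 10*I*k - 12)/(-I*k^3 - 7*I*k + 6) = (I*k^2 + 2*k*(3 - I) - 12)/(k^2 - I*k + 6)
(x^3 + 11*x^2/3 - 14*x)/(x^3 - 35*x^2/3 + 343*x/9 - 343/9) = 3*x*(x + 6)/(3*x^2 - 28*x + 49)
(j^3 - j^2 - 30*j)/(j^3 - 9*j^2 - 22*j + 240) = j/(j - 8)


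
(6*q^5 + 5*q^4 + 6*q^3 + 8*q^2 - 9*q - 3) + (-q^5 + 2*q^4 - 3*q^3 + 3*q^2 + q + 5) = 5*q^5 + 7*q^4 + 3*q^3 + 11*q^2 - 8*q + 2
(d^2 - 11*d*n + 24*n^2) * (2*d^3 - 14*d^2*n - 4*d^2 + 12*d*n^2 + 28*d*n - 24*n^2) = 2*d^5 - 36*d^4*n - 4*d^4 + 214*d^3*n^2 + 72*d^3*n - 468*d^2*n^3 - 428*d^2*n^2 + 288*d*n^4 + 936*d*n^3 - 576*n^4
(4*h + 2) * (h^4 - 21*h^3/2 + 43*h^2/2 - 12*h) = 4*h^5 - 40*h^4 + 65*h^3 - 5*h^2 - 24*h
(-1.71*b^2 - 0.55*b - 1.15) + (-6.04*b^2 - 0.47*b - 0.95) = -7.75*b^2 - 1.02*b - 2.1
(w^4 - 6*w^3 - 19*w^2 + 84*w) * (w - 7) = w^5 - 13*w^4 + 23*w^3 + 217*w^2 - 588*w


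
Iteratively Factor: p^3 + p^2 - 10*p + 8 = (p - 2)*(p^2 + 3*p - 4) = (p - 2)*(p - 1)*(p + 4)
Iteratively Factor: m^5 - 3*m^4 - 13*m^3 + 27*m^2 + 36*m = (m + 1)*(m^4 - 4*m^3 - 9*m^2 + 36*m) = m*(m + 1)*(m^3 - 4*m^2 - 9*m + 36) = m*(m - 4)*(m + 1)*(m^2 - 9) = m*(m - 4)*(m - 3)*(m + 1)*(m + 3)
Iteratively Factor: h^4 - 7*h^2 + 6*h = (h + 3)*(h^3 - 3*h^2 + 2*h) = (h - 2)*(h + 3)*(h^2 - h) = h*(h - 2)*(h + 3)*(h - 1)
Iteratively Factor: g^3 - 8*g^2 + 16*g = (g - 4)*(g^2 - 4*g) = (g - 4)^2*(g)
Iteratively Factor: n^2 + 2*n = (n + 2)*(n)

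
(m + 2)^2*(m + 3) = m^3 + 7*m^2 + 16*m + 12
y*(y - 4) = y^2 - 4*y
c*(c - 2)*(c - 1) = c^3 - 3*c^2 + 2*c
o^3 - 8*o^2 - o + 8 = (o - 8)*(o - 1)*(o + 1)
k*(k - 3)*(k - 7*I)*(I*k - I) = I*k^4 + 7*k^3 - 4*I*k^3 - 28*k^2 + 3*I*k^2 + 21*k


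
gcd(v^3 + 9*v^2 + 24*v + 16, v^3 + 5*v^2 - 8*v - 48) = v^2 + 8*v + 16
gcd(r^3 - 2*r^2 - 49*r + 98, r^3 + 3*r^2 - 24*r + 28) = r^2 + 5*r - 14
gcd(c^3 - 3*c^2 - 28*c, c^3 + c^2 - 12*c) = c^2 + 4*c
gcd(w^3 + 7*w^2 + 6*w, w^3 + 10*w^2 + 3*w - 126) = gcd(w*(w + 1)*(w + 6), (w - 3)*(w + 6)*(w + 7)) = w + 6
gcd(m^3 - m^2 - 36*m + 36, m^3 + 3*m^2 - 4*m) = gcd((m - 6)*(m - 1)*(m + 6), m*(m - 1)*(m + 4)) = m - 1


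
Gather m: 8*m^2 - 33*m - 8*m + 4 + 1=8*m^2 - 41*m + 5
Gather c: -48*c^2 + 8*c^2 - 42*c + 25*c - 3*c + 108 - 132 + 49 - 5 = -40*c^2 - 20*c + 20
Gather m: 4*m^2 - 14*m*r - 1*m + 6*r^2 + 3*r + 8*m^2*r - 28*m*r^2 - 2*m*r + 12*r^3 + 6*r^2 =m^2*(8*r + 4) + m*(-28*r^2 - 16*r - 1) + 12*r^3 + 12*r^2 + 3*r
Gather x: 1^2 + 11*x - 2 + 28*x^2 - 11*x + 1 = 28*x^2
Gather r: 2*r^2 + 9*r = 2*r^2 + 9*r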